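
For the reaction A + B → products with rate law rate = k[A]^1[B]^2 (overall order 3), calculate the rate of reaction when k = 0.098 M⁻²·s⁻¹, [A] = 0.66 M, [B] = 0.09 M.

0.0005239 M/s

Step 1: The rate law is rate = k[A]^1[B]^2, overall order = 1+2 = 3
Step 2: Substitute values: rate = 0.098 × (0.66)^1 × (0.09)^2
Step 3: rate = 0.098 × 0.66 × 0.0081 = 0.000523908 M/s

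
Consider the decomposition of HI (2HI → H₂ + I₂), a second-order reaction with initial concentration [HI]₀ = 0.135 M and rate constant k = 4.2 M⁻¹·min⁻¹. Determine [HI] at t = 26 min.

0.008576 M

Step 1: For a second-order reaction: 1/[HI] = 1/[HI]₀ + kt
Step 2: 1/[HI] = 1/0.135 + 4.2 × 26
Step 3: 1/[HI] = 7.407 + 109.2 = 116.6
Step 4: [HI] = 1/116.6 = 0.008576 M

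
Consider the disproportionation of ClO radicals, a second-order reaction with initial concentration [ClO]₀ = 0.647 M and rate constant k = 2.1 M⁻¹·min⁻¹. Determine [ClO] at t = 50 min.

0.009386 M

Step 1: For a second-order reaction: 1/[ClO] = 1/[ClO]₀ + kt
Step 2: 1/[ClO] = 1/0.647 + 2.1 × 50
Step 3: 1/[ClO] = 1.546 + 105 = 106.5
Step 4: [ClO] = 1/106.5 = 0.009386 M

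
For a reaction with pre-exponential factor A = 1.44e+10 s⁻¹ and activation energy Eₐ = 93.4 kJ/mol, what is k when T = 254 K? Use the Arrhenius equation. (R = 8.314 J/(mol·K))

8.92e-10 s⁻¹

Step 1: Use the Arrhenius equation: k = A × exp(-Eₐ/RT)
Step 2: Convert Eₐ to J/mol: 93.4 kJ/mol = 93400 J/mol
Step 3: Calculate the exponent: -Eₐ/(RT) = -93400/(8.314 × 254) = -44.22859
Step 4: k = 1.44e+10 × exp(-44.22859)
Step 5: k = 1.44e+10 × 6.19109e-20 = 8.9152e-10 s⁻¹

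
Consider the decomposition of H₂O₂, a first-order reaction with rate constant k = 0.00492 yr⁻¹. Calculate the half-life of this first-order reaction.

140.9 yr

Step 1: For a first-order reaction, t₁/₂ = ln(2)/k
Step 2: t₁/₂ = ln(2)/0.00492
Step 3: t₁/₂ = 0.6931/0.00492 = 140.9 yr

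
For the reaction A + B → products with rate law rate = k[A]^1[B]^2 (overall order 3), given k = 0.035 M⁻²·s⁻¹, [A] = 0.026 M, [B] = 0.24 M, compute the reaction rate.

5.242e-05 M/s

Step 1: The rate law is rate = k[A]^1[B]^2, overall order = 1+2 = 3
Step 2: Substitute values: rate = 0.035 × (0.026)^1 × (0.24)^2
Step 3: rate = 0.035 × 0.026 × 0.0576 = 5.2416e-05 M/s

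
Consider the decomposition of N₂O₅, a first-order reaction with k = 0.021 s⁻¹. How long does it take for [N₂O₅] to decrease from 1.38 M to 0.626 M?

37.64 s

Step 1: For first-order: t = ln([N₂O₅]₀/[N₂O₅])/k
Step 2: t = ln(1.38/0.626)/0.021
Step 3: t = ln(2.204)/0.021
Step 4: t = 0.7905/0.021 = 37.64 s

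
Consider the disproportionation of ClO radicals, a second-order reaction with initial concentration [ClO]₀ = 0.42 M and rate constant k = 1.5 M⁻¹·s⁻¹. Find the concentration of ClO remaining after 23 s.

0.02711 M

Step 1: For a second-order reaction: 1/[ClO] = 1/[ClO]₀ + kt
Step 2: 1/[ClO] = 1/0.42 + 1.5 × 23
Step 3: 1/[ClO] = 2.381 + 34.5 = 36.88
Step 4: [ClO] = 1/36.88 = 0.02711 M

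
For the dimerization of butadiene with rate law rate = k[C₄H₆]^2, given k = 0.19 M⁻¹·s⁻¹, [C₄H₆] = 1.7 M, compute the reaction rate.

0.5491 M/s

Step 1: Identify the rate law: rate = k[C₄H₆]^2
Step 2: Substitute values: rate = 0.19 × (1.7)^2
Step 3: Calculate: rate = 0.19 × 2.89 = 0.5491 M/s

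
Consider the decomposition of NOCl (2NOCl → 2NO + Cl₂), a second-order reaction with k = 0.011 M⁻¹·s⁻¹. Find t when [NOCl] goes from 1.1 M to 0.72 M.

43.62 s

Step 1: For second-order: t = (1/[NOCl] - 1/[NOCl]₀)/k
Step 2: t = (1/0.72 - 1/1.1)/0.011
Step 3: t = (1.389 - 0.9091)/0.011
Step 4: t = 0.4798/0.011 = 43.62 s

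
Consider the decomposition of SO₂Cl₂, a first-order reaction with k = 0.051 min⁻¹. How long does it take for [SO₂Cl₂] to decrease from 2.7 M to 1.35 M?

13.59 min

Step 1: For first-order: t = ln([SO₂Cl₂]₀/[SO₂Cl₂])/k
Step 2: t = ln(2.7/1.35)/0.051
Step 3: t = ln(2)/0.051
Step 4: t = 0.6931/0.051 = 13.59 min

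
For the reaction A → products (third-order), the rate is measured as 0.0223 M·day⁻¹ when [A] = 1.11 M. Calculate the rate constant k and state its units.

0.01631 M⁻²·day⁻¹

Step 1: rate = k[A]^3, so k = rate / [A]^3.
Step 2: k = 0.0223 / (1.11)^3 = 0.0223 / 1.368.
Step 3: k = 0.01631 M⁻²·day⁻¹.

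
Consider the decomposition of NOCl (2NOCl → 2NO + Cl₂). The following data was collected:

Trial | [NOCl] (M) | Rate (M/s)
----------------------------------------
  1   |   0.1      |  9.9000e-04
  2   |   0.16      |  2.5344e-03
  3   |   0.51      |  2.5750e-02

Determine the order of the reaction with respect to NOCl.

second order (2)

Step 1: Compare trials to find order n where rate₂/rate₁ = ([NOCl]₂/[NOCl]₁)^n
Step 2: rate₂/rate₁ = 2.5344e-03/9.9000e-04 = 2.56
Step 3: [NOCl]₂/[NOCl]₁ = 0.16/0.1 = 1.6
Step 4: n = ln(2.56)/ln(1.6) = 2.00 ≈ 2
Step 5: The reaction is second order in NOCl.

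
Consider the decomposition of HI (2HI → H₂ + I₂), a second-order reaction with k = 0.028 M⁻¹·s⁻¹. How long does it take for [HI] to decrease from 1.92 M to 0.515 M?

50.75 s

Step 1: For second-order: t = (1/[HI] - 1/[HI]₀)/k
Step 2: t = (1/0.515 - 1/1.92)/0.028
Step 3: t = (1.942 - 0.5208)/0.028
Step 4: t = 1.421/0.028 = 50.75 s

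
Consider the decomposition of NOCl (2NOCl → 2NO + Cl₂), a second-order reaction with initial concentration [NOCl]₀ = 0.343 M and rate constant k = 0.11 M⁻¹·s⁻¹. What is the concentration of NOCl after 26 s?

0.1731 M

Step 1: For a second-order reaction: 1/[NOCl] = 1/[NOCl]₀ + kt
Step 2: 1/[NOCl] = 1/0.343 + 0.11 × 26
Step 3: 1/[NOCl] = 2.915 + 2.86 = 5.775
Step 4: [NOCl] = 1/5.775 = 0.1731 M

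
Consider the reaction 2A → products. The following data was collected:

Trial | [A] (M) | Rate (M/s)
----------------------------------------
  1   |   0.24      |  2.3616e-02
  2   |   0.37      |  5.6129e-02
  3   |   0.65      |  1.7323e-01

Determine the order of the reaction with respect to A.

second order (2)

Step 1: Compare trials to find order n where rate₂/rate₁ = ([A]₂/[A]₁)^n
Step 2: rate₂/rate₁ = 5.6129e-02/2.3616e-02 = 2.377
Step 3: [A]₂/[A]₁ = 0.37/0.24 = 1.542
Step 4: n = ln(2.377)/ln(1.542) = 2.00 ≈ 2
Step 5: The reaction is second order in A.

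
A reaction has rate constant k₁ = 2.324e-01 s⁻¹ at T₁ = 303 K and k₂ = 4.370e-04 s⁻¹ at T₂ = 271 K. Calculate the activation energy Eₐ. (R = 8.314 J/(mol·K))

133.9 kJ/mol

Step 1: Use the two-temperature Arrhenius form: ln(k₂/k₁) = -Eₐ/R × (1/T₂ - 1/T₁)
Step 2: ln(k₂/k₁) = ln(4.370e-04/2.324e-01) = ln(0.00188038) = -6.27628
Step 3: 1/T₂ - 1/T₁ = 1/271 - 1/303 = 3.897069e-04 K⁻¹
Step 4: Eₐ = -R × ln(k₂/k₁) / (1/T₂ - 1/T₁) = -8.314 × -6.27628 / 3.897069e-04
Step 5: Eₐ = 1.3390e+05 J/mol = 133.9 kJ/mol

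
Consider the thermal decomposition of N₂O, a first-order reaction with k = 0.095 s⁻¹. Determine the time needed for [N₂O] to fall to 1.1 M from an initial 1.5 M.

3.265 s

Step 1: For first-order: t = ln([N₂O]₀/[N₂O])/k
Step 2: t = ln(1.5/1.1)/0.095
Step 3: t = ln(1.364)/0.095
Step 4: t = 0.3102/0.095 = 3.265 s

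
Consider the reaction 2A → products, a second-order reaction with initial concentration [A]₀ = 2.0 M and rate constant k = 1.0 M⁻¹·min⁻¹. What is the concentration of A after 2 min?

0.4 M

Step 1: For a second-order reaction: 1/[A] = 1/[A]₀ + kt
Step 2: 1/[A] = 1/2.0 + 1.0 × 2
Step 3: 1/[A] = 0.5 + 2 = 2.5
Step 4: [A] = 1/2.5 = 0.4 M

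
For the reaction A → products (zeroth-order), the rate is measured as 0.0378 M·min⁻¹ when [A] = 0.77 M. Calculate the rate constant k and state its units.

0.0378 M·min⁻¹

Step 1: For a zeroth-order reaction, rate = k (independent of concentration).
Step 2: k = rate = 0.0378 M·min⁻¹.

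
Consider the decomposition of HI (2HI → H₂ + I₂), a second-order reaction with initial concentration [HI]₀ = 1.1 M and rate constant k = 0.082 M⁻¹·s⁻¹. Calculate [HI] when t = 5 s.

0.7581 M

Step 1: For a second-order reaction: 1/[HI] = 1/[HI]₀ + kt
Step 2: 1/[HI] = 1/1.1 + 0.082 × 5
Step 3: 1/[HI] = 0.9091 + 0.41 = 1.319
Step 4: [HI] = 1/1.319 = 0.7581 M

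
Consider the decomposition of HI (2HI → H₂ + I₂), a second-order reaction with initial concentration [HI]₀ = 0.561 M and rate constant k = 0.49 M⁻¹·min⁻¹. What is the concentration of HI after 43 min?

0.04376 M

Step 1: For a second-order reaction: 1/[HI] = 1/[HI]₀ + kt
Step 2: 1/[HI] = 1/0.561 + 0.49 × 43
Step 3: 1/[HI] = 1.783 + 21.07 = 22.85
Step 4: [HI] = 1/22.85 = 0.04376 M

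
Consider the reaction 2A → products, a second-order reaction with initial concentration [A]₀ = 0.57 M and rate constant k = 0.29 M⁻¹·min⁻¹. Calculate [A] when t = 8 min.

0.2454 M

Step 1: For a second-order reaction: 1/[A] = 1/[A]₀ + kt
Step 2: 1/[A] = 1/0.57 + 0.29 × 8
Step 3: 1/[A] = 1.754 + 2.32 = 4.074
Step 4: [A] = 1/4.074 = 0.2454 M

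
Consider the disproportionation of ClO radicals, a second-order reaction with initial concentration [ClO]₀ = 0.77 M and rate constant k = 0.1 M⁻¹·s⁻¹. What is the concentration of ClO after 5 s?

0.556 M

Step 1: For a second-order reaction: 1/[ClO] = 1/[ClO]₀ + kt
Step 2: 1/[ClO] = 1/0.77 + 0.1 × 5
Step 3: 1/[ClO] = 1.299 + 0.5 = 1.799
Step 4: [ClO] = 1/1.799 = 0.556 M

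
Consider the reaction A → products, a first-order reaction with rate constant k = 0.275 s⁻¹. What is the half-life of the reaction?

2.521 s

Step 1: For a first-order reaction, t₁/₂ = ln(2)/k
Step 2: t₁/₂ = ln(2)/0.275
Step 3: t₁/₂ = 0.6931/0.275 = 2.521 s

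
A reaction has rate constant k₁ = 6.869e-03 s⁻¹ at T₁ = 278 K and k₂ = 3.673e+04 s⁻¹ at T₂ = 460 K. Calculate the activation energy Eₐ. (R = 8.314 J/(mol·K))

90.5 kJ/mol

Step 1: Use the two-temperature Arrhenius form: ln(k₂/k₁) = -Eₐ/R × (1/T₂ - 1/T₁)
Step 2: ln(k₂/k₁) = ln(3.673e+04/6.869e-03) = ln(5.34721e+06) = 15.4921
Step 3: 1/T₂ - 1/T₁ = 1/460 - 1/278 = -1.423209e-03 K⁻¹
Step 4: Eₐ = -R × ln(k₂/k₁) / (1/T₂ - 1/T₁) = -8.314 × 15.4921 / -1.423209e-03
Step 5: Eₐ = 9.0501e+04 J/mol = 90.5 kJ/mol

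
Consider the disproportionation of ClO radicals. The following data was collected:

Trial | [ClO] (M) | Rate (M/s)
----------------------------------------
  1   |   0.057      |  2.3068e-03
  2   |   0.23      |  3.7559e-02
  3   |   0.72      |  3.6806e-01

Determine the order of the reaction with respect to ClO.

second order (2)

Step 1: Compare trials to find order n where rate₂/rate₁ = ([ClO]₂/[ClO]₁)^n
Step 2: rate₂/rate₁ = 3.7559e-02/2.3068e-03 = 16.28
Step 3: [ClO]₂/[ClO]₁ = 0.23/0.057 = 4.035
Step 4: n = ln(16.28)/ln(4.035) = 2.00 ≈ 2
Step 5: The reaction is second order in ClO.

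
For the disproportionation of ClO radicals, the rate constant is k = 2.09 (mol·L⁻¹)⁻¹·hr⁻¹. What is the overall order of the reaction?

second order (2)

Step 1: The units of k for an nth-order reaction are (concentration)^(1-n)·(time)⁻¹.
Step 2: Here k has units (mol·L⁻¹)⁻¹·hr⁻¹, so the concentration exponent is -1.
Step 3: 1 - n = -1 ⇒ n = 2. The reaction is second order.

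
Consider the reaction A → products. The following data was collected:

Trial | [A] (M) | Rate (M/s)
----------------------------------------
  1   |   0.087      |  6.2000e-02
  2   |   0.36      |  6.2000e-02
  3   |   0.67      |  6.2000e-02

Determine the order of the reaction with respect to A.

zeroth order (0)

Step 1: Compare trials - when concentration changes, rate stays constant.
Step 2: rate₂/rate₁ = 6.2000e-02/6.2000e-02 = 1
Step 3: [A]₂/[A]₁ = 0.36/0.087 = 4.138
Step 4: Since rate ratio ≈ (conc ratio)^0, the reaction is zeroth order.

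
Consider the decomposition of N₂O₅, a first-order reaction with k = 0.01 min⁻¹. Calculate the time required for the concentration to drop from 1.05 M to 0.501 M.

73.99 min

Step 1: For first-order: t = ln([N₂O₅]₀/[N₂O₅])/k
Step 2: t = ln(1.05/0.501)/0.01
Step 3: t = ln(2.096)/0.01
Step 4: t = 0.7399/0.01 = 73.99 min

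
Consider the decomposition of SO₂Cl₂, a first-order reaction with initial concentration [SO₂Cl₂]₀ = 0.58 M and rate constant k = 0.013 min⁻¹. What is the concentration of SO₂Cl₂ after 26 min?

0.4137 M

Step 1: For a first-order reaction: [SO₂Cl₂] = [SO₂Cl₂]₀ × e^(-kt)
Step 2: [SO₂Cl₂] = 0.58 × e^(-0.013 × 26)
Step 3: [SO₂Cl₂] = 0.58 × e^(-0.338)
Step 4: [SO₂Cl₂] = 0.58 × 0.713195 = 0.4137 M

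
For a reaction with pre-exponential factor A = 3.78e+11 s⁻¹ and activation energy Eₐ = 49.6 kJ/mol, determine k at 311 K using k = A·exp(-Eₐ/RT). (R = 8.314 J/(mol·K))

1.76e+03 s⁻¹

Step 1: Use the Arrhenius equation: k = A × exp(-Eₐ/RT)
Step 2: Convert Eₐ to J/mol: 49.6 kJ/mol = 49600 J/mol
Step 3: Calculate the exponent: -Eₐ/(RT) = -49600/(8.314 × 311) = -19.18277
Step 4: k = 3.78e+11 × exp(-19.18277)
Step 5: k = 3.78e+11 × 4.66690e-09 = 1.7641e+03 s⁻¹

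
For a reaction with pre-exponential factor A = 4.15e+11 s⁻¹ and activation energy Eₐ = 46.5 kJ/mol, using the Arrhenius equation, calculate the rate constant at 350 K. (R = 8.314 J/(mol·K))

4.76e+04 s⁻¹

Step 1: Use the Arrhenius equation: k = A × exp(-Eₐ/RT)
Step 2: Convert Eₐ to J/mol: 46.5 kJ/mol = 46500 J/mol
Step 3: Calculate the exponent: -Eₐ/(RT) = -46500/(8.314 × 350) = -15.97993
Step 4: k = 4.15e+11 × exp(-15.97993)
Step 5: k = 4.15e+11 × 1.14817e-07 = 4.7649e+04 s⁻¹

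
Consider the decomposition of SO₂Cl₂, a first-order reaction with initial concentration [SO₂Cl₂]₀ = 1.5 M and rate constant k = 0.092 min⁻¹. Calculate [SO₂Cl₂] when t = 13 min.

0.4536 M

Step 1: For a first-order reaction: [SO₂Cl₂] = [SO₂Cl₂]₀ × e^(-kt)
Step 2: [SO₂Cl₂] = 1.5 × e^(-0.092 × 13)
Step 3: [SO₂Cl₂] = 1.5 × e^(-1.196)
Step 4: [SO₂Cl₂] = 1.5 × 0.302401 = 0.4536 M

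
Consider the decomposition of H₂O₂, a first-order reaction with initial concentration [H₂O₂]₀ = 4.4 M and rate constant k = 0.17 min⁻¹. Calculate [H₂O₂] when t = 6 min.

1.587 M

Step 1: For a first-order reaction: [H₂O₂] = [H₂O₂]₀ × e^(-kt)
Step 2: [H₂O₂] = 4.4 × e^(-0.17 × 6)
Step 3: [H₂O₂] = 4.4 × e^(-1.02)
Step 4: [H₂O₂] = 4.4 × 0.360595 = 1.587 M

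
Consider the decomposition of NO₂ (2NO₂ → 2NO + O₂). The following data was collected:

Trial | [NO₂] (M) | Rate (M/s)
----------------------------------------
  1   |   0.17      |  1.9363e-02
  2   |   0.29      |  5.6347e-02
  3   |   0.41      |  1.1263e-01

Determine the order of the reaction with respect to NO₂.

second order (2)

Step 1: Compare trials to find order n where rate₂/rate₁ = ([NO₂]₂/[NO₂]₁)^n
Step 2: rate₂/rate₁ = 5.6347e-02/1.9363e-02 = 2.91
Step 3: [NO₂]₂/[NO₂]₁ = 0.29/0.17 = 1.706
Step 4: n = ln(2.91)/ln(1.706) = 2.00 ≈ 2
Step 5: The reaction is second order in NO₂.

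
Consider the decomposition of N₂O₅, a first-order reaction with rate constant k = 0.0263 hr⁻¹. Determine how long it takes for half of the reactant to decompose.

26.36 hr

Step 1: For a first-order reaction, t₁/₂ = ln(2)/k
Step 2: t₁/₂ = ln(2)/0.0263
Step 3: t₁/₂ = 0.6931/0.0263 = 26.36 hr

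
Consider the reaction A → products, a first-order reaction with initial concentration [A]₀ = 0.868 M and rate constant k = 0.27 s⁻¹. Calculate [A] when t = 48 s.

2.042e-06 M

Step 1: For a first-order reaction: [A] = [A]₀ × e^(-kt)
Step 2: [A] = 0.868 × e^(-0.27 × 48)
Step 3: [A] = 0.868 × e^(-12.96)
Step 4: [A] = 0.868 × 2.35258e-06 = 2.042e-06 M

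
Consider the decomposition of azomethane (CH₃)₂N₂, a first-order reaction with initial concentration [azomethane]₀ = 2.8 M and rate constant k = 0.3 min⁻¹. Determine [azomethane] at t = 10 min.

0.1394 M

Step 1: For a first-order reaction: [azomethane] = [azomethane]₀ × e^(-kt)
Step 2: [azomethane] = 2.8 × e^(-0.3 × 10)
Step 3: [azomethane] = 2.8 × e^(-3)
Step 4: [azomethane] = 2.8 × 0.0497871 = 0.1394 M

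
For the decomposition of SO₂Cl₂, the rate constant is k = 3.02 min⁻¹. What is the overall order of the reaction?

first order (1)

Step 1: The units of k for an nth-order reaction are (concentration)^(1-n)·(time)⁻¹.
Step 2: Here k has units min⁻¹, so the concentration exponent is 0.
Step 3: 1 - n = 0 ⇒ n = 1. The reaction is first order.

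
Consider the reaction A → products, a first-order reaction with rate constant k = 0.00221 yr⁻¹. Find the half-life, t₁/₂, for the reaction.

313.6 yr

Step 1: For a first-order reaction, t₁/₂ = ln(2)/k
Step 2: t₁/₂ = ln(2)/0.00221
Step 3: t₁/₂ = 0.6931/0.00221 = 313.6 yr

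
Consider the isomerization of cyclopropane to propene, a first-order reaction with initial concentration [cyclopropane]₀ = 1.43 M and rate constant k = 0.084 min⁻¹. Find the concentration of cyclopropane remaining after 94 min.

0.0005323 M

Step 1: For a first-order reaction: [cyclopropane] = [cyclopropane]₀ × e^(-kt)
Step 2: [cyclopropane] = 1.43 × e^(-0.084 × 94)
Step 3: [cyclopropane] = 1.43 × e^(-7.896)
Step 4: [cyclopropane] = 1.43 × 0.000372229 = 0.0005323 M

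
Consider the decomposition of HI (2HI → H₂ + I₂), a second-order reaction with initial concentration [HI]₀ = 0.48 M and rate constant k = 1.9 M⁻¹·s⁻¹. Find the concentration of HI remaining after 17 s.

0.02908 M

Step 1: For a second-order reaction: 1/[HI] = 1/[HI]₀ + kt
Step 2: 1/[HI] = 1/0.48 + 1.9 × 17
Step 3: 1/[HI] = 2.083 + 32.3 = 34.38
Step 4: [HI] = 1/34.38 = 0.02908 M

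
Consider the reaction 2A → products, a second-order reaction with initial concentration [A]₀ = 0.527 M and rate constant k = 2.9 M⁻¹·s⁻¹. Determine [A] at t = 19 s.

0.01754 M

Step 1: For a second-order reaction: 1/[A] = 1/[A]₀ + kt
Step 2: 1/[A] = 1/0.527 + 2.9 × 19
Step 3: 1/[A] = 1.898 + 55.1 = 57
Step 4: [A] = 1/57 = 0.01754 M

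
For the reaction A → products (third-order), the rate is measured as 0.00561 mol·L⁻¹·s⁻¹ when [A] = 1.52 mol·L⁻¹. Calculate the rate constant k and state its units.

0.001597 (mol·L⁻¹)⁻²·s⁻¹

Step 1: rate = k[A]^3, so k = rate / [A]^3.
Step 2: k = 0.00561 / (1.52)^3 = 0.00561 / 3.512.
Step 3: k = 0.001597 (mol·L⁻¹)⁻²·s⁻¹.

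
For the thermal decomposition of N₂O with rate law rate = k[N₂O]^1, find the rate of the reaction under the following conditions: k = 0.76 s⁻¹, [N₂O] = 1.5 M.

1.14 M/s

Step 1: Identify the rate law: rate = k[N₂O]^1
Step 2: Substitute values: rate = 0.76 × (1.5)^1
Step 3: Calculate: rate = 0.76 × 1.5 = 1.14 M/s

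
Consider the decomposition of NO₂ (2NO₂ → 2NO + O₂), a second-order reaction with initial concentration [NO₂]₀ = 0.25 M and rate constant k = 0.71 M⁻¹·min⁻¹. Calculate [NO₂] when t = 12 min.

0.07987 M

Step 1: For a second-order reaction: 1/[NO₂] = 1/[NO₂]₀ + kt
Step 2: 1/[NO₂] = 1/0.25 + 0.71 × 12
Step 3: 1/[NO₂] = 4 + 8.52 = 12.52
Step 4: [NO₂] = 1/12.52 = 0.07987 M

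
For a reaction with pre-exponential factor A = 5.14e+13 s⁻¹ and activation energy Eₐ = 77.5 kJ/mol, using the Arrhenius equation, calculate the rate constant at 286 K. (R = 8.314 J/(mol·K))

3.60e-01 s⁻¹

Step 1: Use the Arrhenius equation: k = A × exp(-Eₐ/RT)
Step 2: Convert Eₐ to J/mol: 77.5 kJ/mol = 77500 J/mol
Step 3: Calculate the exponent: -Eₐ/(RT) = -77500/(8.314 × 286) = -32.59310
Step 4: k = 5.14e+13 × exp(-32.59310)
Step 5: k = 5.14e+13 × 6.99836e-15 = 3.5972e-01 s⁻¹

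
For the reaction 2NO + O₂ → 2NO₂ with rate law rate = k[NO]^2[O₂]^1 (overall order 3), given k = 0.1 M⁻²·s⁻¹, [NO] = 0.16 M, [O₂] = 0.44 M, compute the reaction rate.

0.001126 M/s

Step 1: The rate law is rate = k[NO]^2[O₂]^1, overall order = 2+1 = 3
Step 2: Substitute values: rate = 0.1 × (0.16)^2 × (0.44)^1
Step 3: rate = 0.1 × 0.0256 × 0.44 = 0.0011264 M/s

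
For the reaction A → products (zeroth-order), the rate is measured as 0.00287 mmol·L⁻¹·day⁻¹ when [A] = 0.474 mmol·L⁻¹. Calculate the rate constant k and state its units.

0.00287 mmol·L⁻¹·day⁻¹

Step 1: For a zeroth-order reaction, rate = k (independent of concentration).
Step 2: k = rate = 0.00287 mmol·L⁻¹·day⁻¹.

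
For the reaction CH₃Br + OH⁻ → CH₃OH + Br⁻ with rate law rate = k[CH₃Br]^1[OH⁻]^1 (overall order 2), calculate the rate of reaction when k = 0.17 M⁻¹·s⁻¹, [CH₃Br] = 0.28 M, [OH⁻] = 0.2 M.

0.00952 M/s

Step 1: The rate law is rate = k[CH₃Br]^1[OH⁻]^1, overall order = 1+1 = 2
Step 2: Substitute values: rate = 0.17 × (0.28)^1 × (0.2)^1
Step 3: rate = 0.17 × 0.28 × 0.2 = 0.00952 M/s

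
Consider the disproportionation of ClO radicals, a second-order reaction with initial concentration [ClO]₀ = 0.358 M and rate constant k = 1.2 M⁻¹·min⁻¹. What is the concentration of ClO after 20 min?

0.03732 M

Step 1: For a second-order reaction: 1/[ClO] = 1/[ClO]₀ + kt
Step 2: 1/[ClO] = 1/0.358 + 1.2 × 20
Step 3: 1/[ClO] = 2.793 + 24 = 26.79
Step 4: [ClO] = 1/26.79 = 0.03732 M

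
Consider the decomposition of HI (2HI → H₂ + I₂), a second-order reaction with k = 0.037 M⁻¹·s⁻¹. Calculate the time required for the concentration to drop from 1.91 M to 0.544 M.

35.53 s

Step 1: For second-order: t = (1/[HI] - 1/[HI]₀)/k
Step 2: t = (1/0.544 - 1/1.91)/0.037
Step 3: t = (1.838 - 0.5236)/0.037
Step 4: t = 1.315/0.037 = 35.53 s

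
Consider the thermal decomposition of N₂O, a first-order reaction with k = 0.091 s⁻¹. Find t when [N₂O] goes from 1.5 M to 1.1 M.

3.408 s

Step 1: For first-order: t = ln([N₂O]₀/[N₂O])/k
Step 2: t = ln(1.5/1.1)/0.091
Step 3: t = ln(1.364)/0.091
Step 4: t = 0.3102/0.091 = 3.408 s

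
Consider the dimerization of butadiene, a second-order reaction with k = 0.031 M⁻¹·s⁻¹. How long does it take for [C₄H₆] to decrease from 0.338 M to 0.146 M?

125.5 s

Step 1: For second-order: t = (1/[C₄H₆] - 1/[C₄H₆]₀)/k
Step 2: t = (1/0.146 - 1/0.338)/0.031
Step 3: t = (6.849 - 2.959)/0.031
Step 4: t = 3.891/0.031 = 125.5 s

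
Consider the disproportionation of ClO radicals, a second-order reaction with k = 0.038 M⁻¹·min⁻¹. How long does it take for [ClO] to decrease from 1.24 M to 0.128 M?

184.4 min

Step 1: For second-order: t = (1/[ClO] - 1/[ClO]₀)/k
Step 2: t = (1/0.128 - 1/1.24)/0.038
Step 3: t = (7.812 - 0.8065)/0.038
Step 4: t = 7.006/0.038 = 184.4 min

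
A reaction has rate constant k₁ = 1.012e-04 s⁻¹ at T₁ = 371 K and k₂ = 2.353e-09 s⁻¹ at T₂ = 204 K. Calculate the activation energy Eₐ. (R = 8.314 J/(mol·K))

40.2 kJ/mol

Step 1: Use the two-temperature Arrhenius form: ln(k₂/k₁) = -Eₐ/R × (1/T₂ - 1/T₁)
Step 2: ln(k₂/k₁) = ln(2.353e-09/1.012e-04) = ln(2.3251e-05) = -10.6692
Step 3: 1/T₂ - 1/T₁ = 1/204 - 1/371 = 2.206543e-03 K⁻¹
Step 4: Eₐ = -R × ln(k₂/k₁) / (1/T₂ - 1/T₁) = -8.314 × -10.6692 / 2.206543e-03
Step 5: Eₐ = 4.0200e+04 J/mol = 40.2 kJ/mol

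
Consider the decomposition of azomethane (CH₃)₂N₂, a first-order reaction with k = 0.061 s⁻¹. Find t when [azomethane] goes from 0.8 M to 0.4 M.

11.36 s

Step 1: For first-order: t = ln([azomethane]₀/[azomethane])/k
Step 2: t = ln(0.8/0.4)/0.061
Step 3: t = ln(2)/0.061
Step 4: t = 0.6931/0.061 = 11.36 s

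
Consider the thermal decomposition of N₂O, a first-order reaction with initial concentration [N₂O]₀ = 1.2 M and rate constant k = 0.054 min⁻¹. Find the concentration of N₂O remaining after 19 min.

0.4301 M

Step 1: For a first-order reaction: [N₂O] = [N₂O]₀ × e^(-kt)
Step 2: [N₂O] = 1.2 × e^(-0.054 × 19)
Step 3: [N₂O] = 1.2 × e^(-1.026)
Step 4: [N₂O] = 1.2 × 0.358438 = 0.4301 M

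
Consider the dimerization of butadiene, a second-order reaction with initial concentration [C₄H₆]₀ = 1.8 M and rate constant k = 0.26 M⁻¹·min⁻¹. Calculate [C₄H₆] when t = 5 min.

0.5389 M

Step 1: For a second-order reaction: 1/[C₄H₆] = 1/[C₄H₆]₀ + kt
Step 2: 1/[C₄H₆] = 1/1.8 + 0.26 × 5
Step 3: 1/[C₄H₆] = 0.5556 + 1.3 = 1.856
Step 4: [C₄H₆] = 1/1.856 = 0.5389 M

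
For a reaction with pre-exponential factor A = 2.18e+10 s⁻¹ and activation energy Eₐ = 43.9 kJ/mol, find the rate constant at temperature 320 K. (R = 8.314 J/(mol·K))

1.49e+03 s⁻¹

Step 1: Use the Arrhenius equation: k = A × exp(-Eₐ/RT)
Step 2: Convert Eₐ to J/mol: 43.9 kJ/mol = 43900 J/mol
Step 3: Calculate the exponent: -Eₐ/(RT) = -43900/(8.314 × 320) = -16.50078
Step 4: k = 2.18e+10 × exp(-16.50078)
Step 5: k = 2.18e+10 × 6.82028e-08 = 1.4868e+03 s⁻¹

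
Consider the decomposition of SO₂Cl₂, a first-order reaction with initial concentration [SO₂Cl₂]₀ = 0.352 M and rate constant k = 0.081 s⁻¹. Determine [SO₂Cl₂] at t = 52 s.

0.005215 M

Step 1: For a first-order reaction: [SO₂Cl₂] = [SO₂Cl₂]₀ × e^(-kt)
Step 2: [SO₂Cl₂] = 0.352 × e^(-0.081 × 52)
Step 3: [SO₂Cl₂] = 0.352 × e^(-4.212)
Step 4: [SO₂Cl₂] = 0.352 × 0.0148167 = 0.005215 M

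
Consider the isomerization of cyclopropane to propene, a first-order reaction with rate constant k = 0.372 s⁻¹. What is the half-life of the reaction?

1.863 s

Step 1: For a first-order reaction, t₁/₂ = ln(2)/k
Step 2: t₁/₂ = ln(2)/0.372
Step 3: t₁/₂ = 0.6931/0.372 = 1.863 s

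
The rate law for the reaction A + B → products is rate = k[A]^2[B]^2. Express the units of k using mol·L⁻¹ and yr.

(mol·L⁻¹)⁻³·yr⁻¹

Step 1: Overall order = 2 + 2 = 4.
Step 2: rate has units mol·L⁻¹·yr⁻¹; [A]^2[B]^2 has units (mol·L⁻¹)^4.
Step 3: k = rate/([A]^2[B]^2), so units of k = (mol·L⁻¹)^(1-4)·yr⁻¹ = (mol·L⁻¹)⁻³·yr⁻¹.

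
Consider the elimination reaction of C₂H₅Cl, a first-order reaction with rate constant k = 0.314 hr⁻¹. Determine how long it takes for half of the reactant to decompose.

2.207 hr

Step 1: For a first-order reaction, t₁/₂ = ln(2)/k
Step 2: t₁/₂ = ln(2)/0.314
Step 3: t₁/₂ = 0.6931/0.314 = 2.207 hr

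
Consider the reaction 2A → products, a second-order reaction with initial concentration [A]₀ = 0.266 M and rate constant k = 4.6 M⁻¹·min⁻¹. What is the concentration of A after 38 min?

0.0056 M

Step 1: For a second-order reaction: 1/[A] = 1/[A]₀ + kt
Step 2: 1/[A] = 1/0.266 + 4.6 × 38
Step 3: 1/[A] = 3.759 + 174.8 = 178.6
Step 4: [A] = 1/178.6 = 0.0056 M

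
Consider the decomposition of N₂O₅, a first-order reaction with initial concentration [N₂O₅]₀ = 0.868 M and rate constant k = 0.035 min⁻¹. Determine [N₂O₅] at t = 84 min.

0.04589 M

Step 1: For a first-order reaction: [N₂O₅] = [N₂O₅]₀ × e^(-kt)
Step 2: [N₂O₅] = 0.868 × e^(-0.035 × 84)
Step 3: [N₂O₅] = 0.868 × e^(-2.94)
Step 4: [N₂O₅] = 0.868 × 0.0528657 = 0.04589 M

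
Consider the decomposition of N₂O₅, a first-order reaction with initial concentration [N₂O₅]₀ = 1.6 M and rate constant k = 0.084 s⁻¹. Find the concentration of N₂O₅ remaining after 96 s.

0.0005035 M

Step 1: For a first-order reaction: [N₂O₅] = [N₂O₅]₀ × e^(-kt)
Step 2: [N₂O₅] = 1.6 × e^(-0.084 × 96)
Step 3: [N₂O₅] = 1.6 × e^(-8.064)
Step 4: [N₂O₅] = 1.6 × 0.000314666 = 0.0005035 M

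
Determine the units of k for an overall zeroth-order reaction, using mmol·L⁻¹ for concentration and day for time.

mmol·L⁻¹·day⁻¹

Step 1: For overall order n, rate = k × (concentration)^n.
Step 2: Rate has units mmol·L⁻¹·day⁻¹; concentration term has units (mmol·L⁻¹)^0.
Step 3: k = rate / (concentration)^n, so units of k = (mmol·L⁻¹)^(1-0)·day⁻¹ = mmol·L⁻¹·day⁻¹.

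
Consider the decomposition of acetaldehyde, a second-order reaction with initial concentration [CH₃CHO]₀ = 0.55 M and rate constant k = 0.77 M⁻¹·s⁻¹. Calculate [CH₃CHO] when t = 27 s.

0.04423 M

Step 1: For a second-order reaction: 1/[CH₃CHO] = 1/[CH₃CHO]₀ + kt
Step 2: 1/[CH₃CHO] = 1/0.55 + 0.77 × 27
Step 3: 1/[CH₃CHO] = 1.818 + 20.79 = 22.61
Step 4: [CH₃CHO] = 1/22.61 = 0.04423 M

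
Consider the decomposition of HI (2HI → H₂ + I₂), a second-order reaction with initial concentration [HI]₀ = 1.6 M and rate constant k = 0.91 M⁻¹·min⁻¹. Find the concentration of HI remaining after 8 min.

0.1265 M

Step 1: For a second-order reaction: 1/[HI] = 1/[HI]₀ + kt
Step 2: 1/[HI] = 1/1.6 + 0.91 × 8
Step 3: 1/[HI] = 0.625 + 7.28 = 7.905
Step 4: [HI] = 1/7.905 = 0.1265 M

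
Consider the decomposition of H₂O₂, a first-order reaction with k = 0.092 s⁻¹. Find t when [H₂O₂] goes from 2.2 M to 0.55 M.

15.07 s

Step 1: For first-order: t = ln([H₂O₂]₀/[H₂O₂])/k
Step 2: t = ln(2.2/0.55)/0.092
Step 3: t = ln(4)/0.092
Step 4: t = 1.386/0.092 = 15.07 s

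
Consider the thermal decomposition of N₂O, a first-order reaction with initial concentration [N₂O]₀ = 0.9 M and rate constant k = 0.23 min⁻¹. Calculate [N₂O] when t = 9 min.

0.1136 M

Step 1: For a first-order reaction: [N₂O] = [N₂O]₀ × e^(-kt)
Step 2: [N₂O] = 0.9 × e^(-0.23 × 9)
Step 3: [N₂O] = 0.9 × e^(-2.07)
Step 4: [N₂O] = 0.9 × 0.126186 = 0.1136 M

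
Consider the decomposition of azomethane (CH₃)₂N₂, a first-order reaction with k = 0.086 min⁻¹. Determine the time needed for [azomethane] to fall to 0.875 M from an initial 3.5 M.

16.12 min

Step 1: For first-order: t = ln([azomethane]₀/[azomethane])/k
Step 2: t = ln(3.5/0.875)/0.086
Step 3: t = ln(4)/0.086
Step 4: t = 1.386/0.086 = 16.12 min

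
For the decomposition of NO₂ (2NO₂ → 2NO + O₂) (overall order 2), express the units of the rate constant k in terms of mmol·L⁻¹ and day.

(mmol·L⁻¹)⁻¹·day⁻¹

Step 1: For overall order n, rate = k × (concentration)^n.
Step 2: Rate has units mmol·L⁻¹·day⁻¹; concentration term has units (mmol·L⁻¹)^2.
Step 3: k = rate / (concentration)^n, so units of k = (mmol·L⁻¹)^(1-2)·day⁻¹ = (mmol·L⁻¹)⁻¹·day⁻¹.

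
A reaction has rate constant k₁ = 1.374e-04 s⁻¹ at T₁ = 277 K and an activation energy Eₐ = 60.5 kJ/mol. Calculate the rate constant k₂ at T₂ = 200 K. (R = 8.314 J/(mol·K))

5.565e-09 s⁻¹

Step 1: Use the two-temperature Arrhenius form: ln(k₂/k₁) = -Eₐ/R × (1/T₂ - 1/T₁)
Step 2: Convert Eₐ to J/mol: 60.5 kJ/mol = 60500 J/mol
Step 3: 1/T₂ - 1/T₁ = 1/200 - 1/277 = 1.389892e-03 K⁻¹
Step 4: ln(k₂/k₁) = -60500/8.314 × 1.389892e-03 = -10.11408
Step 5: k₂ = k₁ × exp(-10.11408) = 1.374e-04 × 4.05052e-05 = 5.565e-09 s⁻¹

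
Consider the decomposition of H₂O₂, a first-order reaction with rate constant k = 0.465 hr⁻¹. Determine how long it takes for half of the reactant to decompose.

1.491 hr

Step 1: For a first-order reaction, t₁/₂ = ln(2)/k
Step 2: t₁/₂ = ln(2)/0.465
Step 3: t₁/₂ = 0.6931/0.465 = 1.491 hr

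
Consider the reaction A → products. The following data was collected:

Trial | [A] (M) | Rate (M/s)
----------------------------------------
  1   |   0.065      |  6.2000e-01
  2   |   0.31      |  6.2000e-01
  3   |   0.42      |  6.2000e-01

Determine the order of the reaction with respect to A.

zeroth order (0)

Step 1: Compare trials - when concentration changes, rate stays constant.
Step 2: rate₂/rate₁ = 6.2000e-01/6.2000e-01 = 1
Step 3: [A]₂/[A]₁ = 0.31/0.065 = 4.769
Step 4: Since rate ratio ≈ (conc ratio)^0, the reaction is zeroth order.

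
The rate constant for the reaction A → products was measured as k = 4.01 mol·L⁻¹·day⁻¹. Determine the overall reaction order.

zeroth order (0)

Step 1: The units of k for an nth-order reaction are (concentration)^(1-n)·(time)⁻¹.
Step 2: Here k has units mol·L⁻¹·day⁻¹, so the concentration exponent is 1.
Step 3: 1 - n = 1 ⇒ n = 0. The reaction is zeroth order.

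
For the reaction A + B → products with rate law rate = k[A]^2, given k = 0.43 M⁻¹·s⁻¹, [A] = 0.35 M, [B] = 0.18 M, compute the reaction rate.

0.05267 M/s

Step 1: The rate law is rate = k[A]^2
Step 2: Note that the rate does not depend on [B] (zero order in B).
Step 3: rate = 0.43 × (0.35)^2 = 0.052675 M/s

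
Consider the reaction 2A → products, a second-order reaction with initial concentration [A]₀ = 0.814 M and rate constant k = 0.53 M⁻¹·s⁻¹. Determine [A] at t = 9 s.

0.1667 M

Step 1: For a second-order reaction: 1/[A] = 1/[A]₀ + kt
Step 2: 1/[A] = 1/0.814 + 0.53 × 9
Step 3: 1/[A] = 1.229 + 4.77 = 5.999
Step 4: [A] = 1/5.999 = 0.1667 M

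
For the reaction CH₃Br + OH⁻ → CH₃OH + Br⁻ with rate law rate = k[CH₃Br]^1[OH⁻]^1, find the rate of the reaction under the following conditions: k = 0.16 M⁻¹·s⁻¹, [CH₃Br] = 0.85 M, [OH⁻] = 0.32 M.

0.04352 M/s

Step 1: The rate law is rate = k[CH₃Br]^1[OH⁻]^1
Step 2: Substitute: rate = 0.16 × (0.85)^1 × (0.32)^1
Step 3: rate = 0.16 × 0.85 × 0.32 = 0.04352 M/s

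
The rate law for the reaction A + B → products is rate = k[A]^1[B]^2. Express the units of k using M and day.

M⁻²·day⁻¹

Step 1: Overall order = 1 + 2 = 3.
Step 2: rate has units M·day⁻¹; [A]^1[B]^2 has units M^3.
Step 3: k = rate/([A]^1[B]^2), so units of k = M^(1-3)·day⁻¹ = M⁻²·day⁻¹.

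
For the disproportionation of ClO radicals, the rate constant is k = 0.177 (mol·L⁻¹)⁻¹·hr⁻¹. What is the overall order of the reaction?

second order (2)

Step 1: The units of k for an nth-order reaction are (concentration)^(1-n)·(time)⁻¹.
Step 2: Here k has units (mol·L⁻¹)⁻¹·hr⁻¹, so the concentration exponent is -1.
Step 3: 1 - n = -1 ⇒ n = 2. The reaction is second order.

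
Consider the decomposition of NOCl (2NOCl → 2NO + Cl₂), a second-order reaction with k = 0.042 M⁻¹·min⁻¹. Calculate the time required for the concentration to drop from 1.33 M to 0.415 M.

39.47 min

Step 1: For second-order: t = (1/[NOCl] - 1/[NOCl]₀)/k
Step 2: t = (1/0.415 - 1/1.33)/0.042
Step 3: t = (2.41 - 0.7519)/0.042
Step 4: t = 1.658/0.042 = 39.47 min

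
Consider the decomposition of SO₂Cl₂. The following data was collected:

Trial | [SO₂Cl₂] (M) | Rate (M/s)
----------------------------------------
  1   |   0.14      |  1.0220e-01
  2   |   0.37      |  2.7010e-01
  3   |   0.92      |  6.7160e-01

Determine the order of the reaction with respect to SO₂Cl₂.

first order (1)

Step 1: Compare trials to find order n where rate₂/rate₁ = ([SO₂Cl₂]₂/[SO₂Cl₂]₁)^n
Step 2: rate₂/rate₁ = 2.7010e-01/1.0220e-01 = 2.643
Step 3: [SO₂Cl₂]₂/[SO₂Cl₂]₁ = 0.37/0.14 = 2.643
Step 4: n = ln(2.643)/ln(2.643) = 1.00 ≈ 1
Step 5: The reaction is first order in SO₂Cl₂.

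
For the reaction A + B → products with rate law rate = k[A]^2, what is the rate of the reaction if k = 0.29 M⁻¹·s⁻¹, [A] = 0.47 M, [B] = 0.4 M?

0.06406 M/s

Step 1: The rate law is rate = k[A]^2
Step 2: Note that the rate does not depend on [B] (zero order in B).
Step 3: rate = 0.29 × (0.47)^2 = 0.064061 M/s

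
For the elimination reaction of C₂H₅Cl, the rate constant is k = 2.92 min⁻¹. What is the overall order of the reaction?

first order (1)

Step 1: The units of k for an nth-order reaction are (concentration)^(1-n)·(time)⁻¹.
Step 2: Here k has units min⁻¹, so the concentration exponent is 0.
Step 3: 1 - n = 0 ⇒ n = 1. The reaction is first order.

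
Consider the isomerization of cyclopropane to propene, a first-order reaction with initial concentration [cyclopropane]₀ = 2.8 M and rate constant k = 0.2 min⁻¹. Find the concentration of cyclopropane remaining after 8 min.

0.5653 M

Step 1: For a first-order reaction: [cyclopropane] = [cyclopropane]₀ × e^(-kt)
Step 2: [cyclopropane] = 2.8 × e^(-0.2 × 8)
Step 3: [cyclopropane] = 2.8 × e^(-1.6)
Step 4: [cyclopropane] = 2.8 × 0.201897 = 0.5653 M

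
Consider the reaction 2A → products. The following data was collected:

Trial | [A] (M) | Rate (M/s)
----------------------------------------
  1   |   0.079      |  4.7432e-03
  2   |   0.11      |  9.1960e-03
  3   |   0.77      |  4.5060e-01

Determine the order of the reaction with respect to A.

second order (2)

Step 1: Compare trials to find order n where rate₂/rate₁ = ([A]₂/[A]₁)^n
Step 2: rate₂/rate₁ = 9.1960e-03/4.7432e-03 = 1.939
Step 3: [A]₂/[A]₁ = 0.11/0.079 = 1.392
Step 4: n = ln(1.939)/ln(1.392) = 2.00 ≈ 2
Step 5: The reaction is second order in A.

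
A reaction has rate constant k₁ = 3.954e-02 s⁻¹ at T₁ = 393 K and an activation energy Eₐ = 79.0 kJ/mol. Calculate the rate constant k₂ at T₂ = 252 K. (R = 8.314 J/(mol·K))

5.269e-08 s⁻¹

Step 1: Use the two-temperature Arrhenius form: ln(k₂/k₁) = -Eₐ/R × (1/T₂ - 1/T₁)
Step 2: Convert Eₐ to J/mol: 79.0 kJ/mol = 79000 J/mol
Step 3: 1/T₂ - 1/T₁ = 1/252 - 1/393 = 1.423725e-03 K⁻¹
Step 4: ln(k₂/k₁) = -79000/8.314 × 1.423725e-03 = -13.52830
Step 5: k₂ = k₁ × exp(-13.52830) = 3.954e-02 × 1.33270e-06 = 5.269e-08 s⁻¹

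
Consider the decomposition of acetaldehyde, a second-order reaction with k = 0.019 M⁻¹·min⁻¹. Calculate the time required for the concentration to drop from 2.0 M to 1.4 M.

11.28 min

Step 1: For second-order: t = (1/[CH₃CHO] - 1/[CH₃CHO]₀)/k
Step 2: t = (1/1.4 - 1/2.0)/0.019
Step 3: t = (0.7143 - 0.5)/0.019
Step 4: t = 0.2143/0.019 = 11.28 min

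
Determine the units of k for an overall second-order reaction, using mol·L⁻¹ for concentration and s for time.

(mol·L⁻¹)⁻¹·s⁻¹

Step 1: For overall order n, rate = k × (concentration)^n.
Step 2: Rate has units mol·L⁻¹·s⁻¹; concentration term has units (mol·L⁻¹)^2.
Step 3: k = rate / (concentration)^n, so units of k = (mol·L⁻¹)^(1-2)·s⁻¹ = (mol·L⁻¹)⁻¹·s⁻¹.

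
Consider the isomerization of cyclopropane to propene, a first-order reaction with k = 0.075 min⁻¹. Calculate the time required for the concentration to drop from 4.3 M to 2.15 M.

9.242 min

Step 1: For first-order: t = ln([cyclopropane]₀/[cyclopropane])/k
Step 2: t = ln(4.3/2.15)/0.075
Step 3: t = ln(2)/0.075
Step 4: t = 0.6931/0.075 = 9.242 min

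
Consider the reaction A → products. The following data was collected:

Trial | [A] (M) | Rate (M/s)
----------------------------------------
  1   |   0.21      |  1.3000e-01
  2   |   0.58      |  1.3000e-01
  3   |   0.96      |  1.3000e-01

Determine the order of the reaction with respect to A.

zeroth order (0)

Step 1: Compare trials - when concentration changes, rate stays constant.
Step 2: rate₂/rate₁ = 1.3000e-01/1.3000e-01 = 1
Step 3: [A]₂/[A]₁ = 0.58/0.21 = 2.762
Step 4: Since rate ratio ≈ (conc ratio)^0, the reaction is zeroth order.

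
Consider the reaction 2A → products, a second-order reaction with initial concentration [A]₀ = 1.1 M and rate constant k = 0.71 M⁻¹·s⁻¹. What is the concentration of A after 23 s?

0.05801 M

Step 1: For a second-order reaction: 1/[A] = 1/[A]₀ + kt
Step 2: 1/[A] = 1/1.1 + 0.71 × 23
Step 3: 1/[A] = 0.9091 + 16.33 = 17.24
Step 4: [A] = 1/17.24 = 0.05801 M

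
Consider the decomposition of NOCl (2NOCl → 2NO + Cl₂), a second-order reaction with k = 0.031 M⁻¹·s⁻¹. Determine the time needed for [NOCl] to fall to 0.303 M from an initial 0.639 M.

55.98 s

Step 1: For second-order: t = (1/[NOCl] - 1/[NOCl]₀)/k
Step 2: t = (1/0.303 - 1/0.639)/0.031
Step 3: t = (3.3 - 1.565)/0.031
Step 4: t = 1.735/0.031 = 55.98 s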